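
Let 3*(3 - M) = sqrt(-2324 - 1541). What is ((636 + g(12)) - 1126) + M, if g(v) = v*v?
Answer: -343 - I*sqrt(3865)/3 ≈ -343.0 - 20.723*I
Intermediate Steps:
g(v) = v**2
M = 3 - I*sqrt(3865)/3 (M = 3 - sqrt(-2324 - 1541)/3 = 3 - I*sqrt(3865)/3 ≈ 3.0 - 20.723*I)
((636 + g(12)) - 1126) + M = ((636 + 12**2) - 1126) + (3 - I*sqrt(3865)/3) = ((636 + 144) - 1126) + (3 - I*sqrt(3865)/3) = (780 - 1126) + (3 - I*sqrt(3865)/3) = -346 + (3 - I*sqrt(3865)/3) = -343 - I*sqrt(3865)/3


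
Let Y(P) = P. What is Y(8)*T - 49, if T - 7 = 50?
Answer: 407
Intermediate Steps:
T = 57 (T = 7 + 50 = 57)
Y(8)*T - 49 = 8*57 - 49 = 456 - 49 = 407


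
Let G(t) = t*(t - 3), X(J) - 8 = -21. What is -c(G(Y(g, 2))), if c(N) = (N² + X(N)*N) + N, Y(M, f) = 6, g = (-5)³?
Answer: -108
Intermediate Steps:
g = -125
X(J) = -13 (X(J) = 8 - 21 = -13)
G(t) = t*(-3 + t)
c(N) = N² - 12*N (c(N) = (N² - 13*N) + N = N² - 12*N)
-c(G(Y(g, 2))) = -6*(-3 + 6)*(-12 + 6*(-3 + 6)) = -6*3*(-12 + 6*3) = -18*(-12 + 18) = -18*6 = -1*108 = -108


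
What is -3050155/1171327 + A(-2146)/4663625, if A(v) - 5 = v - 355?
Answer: -14227702744067/5462629880375 ≈ -2.6046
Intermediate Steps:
A(v) = -350 + v (A(v) = 5 + (v - 355) = 5 + (-355 + v) = -350 + v)
-3050155/1171327 + A(-2146)/4663625 = -3050155/1171327 + (-350 - 2146)/4663625 = -3050155*1/1171327 - 2496*1/4663625 = -3050155/1171327 - 2496/4663625 = -14227702744067/5462629880375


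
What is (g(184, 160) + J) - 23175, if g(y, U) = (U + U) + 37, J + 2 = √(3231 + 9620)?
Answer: -22820 + √12851 ≈ -22707.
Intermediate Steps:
J = -2 + √12851 (J = -2 + √(3231 + 9620) = -2 + √12851 ≈ 111.36)
g(y, U) = 37 + 2*U (g(y, U) = 2*U + 37 = 37 + 2*U)
(g(184, 160) + J) - 23175 = ((37 + 2*160) + (-2 + √12851)) - 23175 = ((37 + 320) + (-2 + √12851)) - 23175 = (357 + (-2 + √12851)) - 23175 = (355 + √12851) - 23175 = -22820 + √12851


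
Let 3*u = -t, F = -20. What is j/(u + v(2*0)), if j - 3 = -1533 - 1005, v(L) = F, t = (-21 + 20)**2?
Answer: 7605/61 ≈ 124.67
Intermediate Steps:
t = 1 (t = (-1)**2 = 1)
v(L) = -20
u = -1/3 (u = (-1*1)/3 = (1/3)*(-1) = -1/3 ≈ -0.33333)
j = -2535 (j = 3 + (-1533 - 1005) = 3 - 2538 = -2535)
j/(u + v(2*0)) = -2535/(-1/3 - 20) = -2535/(-61/3) = -2535*(-3/61) = 7605/61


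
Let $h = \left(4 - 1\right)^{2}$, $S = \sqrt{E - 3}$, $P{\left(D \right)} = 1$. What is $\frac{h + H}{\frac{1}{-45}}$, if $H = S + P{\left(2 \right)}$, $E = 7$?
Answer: $-540$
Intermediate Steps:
$S = 2$ ($S = \sqrt{7 - 3} = \sqrt{4} = 2$)
$h = 9$ ($h = 3^{2} = 9$)
$H = 3$ ($H = 2 + 1 = 3$)
$\frac{h + H}{\frac{1}{-45}} = \frac{9 + 3}{\frac{1}{-45}} = \frac{12}{- \frac{1}{45}} = 12 \left(-45\right) = -540$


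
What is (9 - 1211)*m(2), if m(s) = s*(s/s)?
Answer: -2404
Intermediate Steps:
m(s) = s (m(s) = s*1 = s)
(9 - 1211)*m(2) = (9 - 1211)*2 = -1202*2 = -2404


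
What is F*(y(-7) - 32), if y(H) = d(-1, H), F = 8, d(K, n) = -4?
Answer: -288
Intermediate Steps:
y(H) = -4
F*(y(-7) - 32) = 8*(-4 - 32) = 8*(-36) = -288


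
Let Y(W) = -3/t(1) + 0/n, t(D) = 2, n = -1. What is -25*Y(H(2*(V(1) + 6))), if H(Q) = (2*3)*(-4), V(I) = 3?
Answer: 75/2 ≈ 37.500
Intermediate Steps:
H(Q) = -24 (H(Q) = 6*(-4) = -24)
Y(W) = -3/2 (Y(W) = -3/2 + 0/(-1) = -3*½ + 0*(-1) = -3/2 + 0 = -3/2)
-25*Y(H(2*(V(1) + 6))) = -25*(-3/2) = 75/2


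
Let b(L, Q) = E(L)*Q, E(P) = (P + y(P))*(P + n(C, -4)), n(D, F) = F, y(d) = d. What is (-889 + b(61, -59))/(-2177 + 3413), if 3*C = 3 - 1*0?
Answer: -411175/1236 ≈ -332.67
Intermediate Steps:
C = 1 (C = (3 - 1*0)/3 = (3 + 0)/3 = (1/3)*3 = 1)
E(P) = 2*P*(-4 + P) (E(P) = (P + P)*(P - 4) = (2*P)*(-4 + P) = 2*P*(-4 + P))
b(L, Q) = 2*L*Q*(-4 + L) (b(L, Q) = (2*L*(-4 + L))*Q = 2*L*Q*(-4 + L))
(-889 + b(61, -59))/(-2177 + 3413) = (-889 + 2*61*(-59)*(-4 + 61))/(-2177 + 3413) = (-889 + 2*61*(-59)*57)/1236 = (-889 - 410286)*(1/1236) = -411175*1/1236 = -411175/1236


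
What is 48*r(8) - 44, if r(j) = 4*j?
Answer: 1492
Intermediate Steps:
48*r(8) - 44 = 48*(4*8) - 44 = 48*32 - 44 = 1536 - 44 = 1492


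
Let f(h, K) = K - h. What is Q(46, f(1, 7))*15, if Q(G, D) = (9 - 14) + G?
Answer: 615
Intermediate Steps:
Q(G, D) = -5 + G
Q(46, f(1, 7))*15 = (-5 + 46)*15 = 41*15 = 615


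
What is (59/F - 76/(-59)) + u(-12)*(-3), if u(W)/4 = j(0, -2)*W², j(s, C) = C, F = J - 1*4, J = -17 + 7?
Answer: 2852239/826 ≈ 3453.1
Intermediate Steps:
J = -10
F = -14 (F = -10 - 1*4 = -10 - 4 = -14)
u(W) = -8*W² (u(W) = 4*(-2*W²) = -8*W²)
(59/F - 76/(-59)) + u(-12)*(-3) = (59/(-14) - 76/(-59)) - 8*(-12)²*(-3) = (59*(-1/14) - 76*(-1/59)) - 8*144*(-3) = (-59/14 + 76/59) - 1152*(-3) = -2417/826 + 3456 = 2852239/826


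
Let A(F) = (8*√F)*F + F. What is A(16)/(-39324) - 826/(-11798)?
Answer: 1093845/19331023 ≈ 0.056585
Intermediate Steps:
A(F) = F + 8*F^(3/2) (A(F) = 8*F^(3/2) + F = F + 8*F^(3/2))
A(16)/(-39324) - 826/(-11798) = (16 + 8*16^(3/2))/(-39324) - 826/(-11798) = (16 + 8*64)*(-1/39324) - 826*(-1/11798) = (16 + 512)*(-1/39324) + 413/5899 = 528*(-1/39324) + 413/5899 = -44/3277 + 413/5899 = 1093845/19331023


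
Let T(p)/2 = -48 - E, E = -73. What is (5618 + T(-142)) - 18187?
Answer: -12519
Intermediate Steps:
T(p) = 50 (T(p) = 2*(-48 - 1*(-73)) = 2*(-48 + 73) = 2*25 = 50)
(5618 + T(-142)) - 18187 = (5618 + 50) - 18187 = 5668 - 18187 = -12519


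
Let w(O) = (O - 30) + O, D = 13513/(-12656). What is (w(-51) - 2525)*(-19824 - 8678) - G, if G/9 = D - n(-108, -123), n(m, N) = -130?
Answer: 958421840081/12656 ≈ 7.5729e+7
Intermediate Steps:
D = -13513/12656 (D = 13513*(-1/12656) = -13513/12656 ≈ -1.0677)
w(O) = -30 + 2*O (w(O) = (-30 + O) + O = -30 + 2*O)
G = 14685903/12656 (G = 9*(-13513/12656 - 1*(-130)) = 9*(-13513/12656 + 130) = 9*(1631767/12656) = 14685903/12656 ≈ 1160.4)
(w(-51) - 2525)*(-19824 - 8678) - G = ((-30 + 2*(-51)) - 2525)*(-19824 - 8678) - 1*14685903/12656 = ((-30 - 102) - 2525)*(-28502) - 14685903/12656 = (-132 - 2525)*(-28502) - 14685903/12656 = -2657*(-28502) - 14685903/12656 = 75729814 - 14685903/12656 = 958421840081/12656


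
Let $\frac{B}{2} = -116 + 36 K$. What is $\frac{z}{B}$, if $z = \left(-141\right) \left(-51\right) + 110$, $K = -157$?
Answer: $- \frac{1043}{1648} \approx -0.63289$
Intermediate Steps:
$B = -11536$ ($B = 2 \left(-116 + 36 \left(-157\right)\right) = 2 \left(-116 - 5652\right) = 2 \left(-5768\right) = -11536$)
$z = 7301$ ($z = 7191 + 110 = 7301$)
$\frac{z}{B} = \frac{7301}{-11536} = 7301 \left(- \frac{1}{11536}\right) = - \frac{1043}{1648}$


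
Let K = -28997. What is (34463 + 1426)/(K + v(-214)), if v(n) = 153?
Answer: -35889/28844 ≈ -1.2442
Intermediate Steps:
(34463 + 1426)/(K + v(-214)) = (34463 + 1426)/(-28997 + 153) = 35889/(-28844) = 35889*(-1/28844) = -35889/28844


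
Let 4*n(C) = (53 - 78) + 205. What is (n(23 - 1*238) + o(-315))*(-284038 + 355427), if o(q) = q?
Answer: -19275030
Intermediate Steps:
n(C) = 45 (n(C) = ((53 - 78) + 205)/4 = (-25 + 205)/4 = (¼)*180 = 45)
(n(23 - 1*238) + o(-315))*(-284038 + 355427) = (45 - 315)*(-284038 + 355427) = -270*71389 = -19275030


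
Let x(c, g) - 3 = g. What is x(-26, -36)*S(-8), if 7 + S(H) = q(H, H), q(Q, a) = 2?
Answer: 165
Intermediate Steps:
S(H) = -5 (S(H) = -7 + 2 = -5)
x(c, g) = 3 + g
x(-26, -36)*S(-8) = (3 - 36)*(-5) = -33*(-5) = 165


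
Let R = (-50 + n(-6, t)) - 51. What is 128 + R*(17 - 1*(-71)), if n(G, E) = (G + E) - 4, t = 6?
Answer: -9112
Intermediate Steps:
n(G, E) = -4 + E + G (n(G, E) = (E + G) - 4 = -4 + E + G)
R = -105 (R = (-50 + (-4 + 6 - 6)) - 51 = (-50 - 4) - 51 = -54 - 51 = -105)
128 + R*(17 - 1*(-71)) = 128 - 105*(17 - 1*(-71)) = 128 - 105*(17 + 71) = 128 - 105*88 = 128 - 9240 = -9112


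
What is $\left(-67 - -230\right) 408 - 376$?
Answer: $66128$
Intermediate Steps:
$\left(-67 - -230\right) 408 - 376 = \left(-67 + 230\right) 408 - 376 = 163 \cdot 408 - 376 = 66504 - 376 = 66128$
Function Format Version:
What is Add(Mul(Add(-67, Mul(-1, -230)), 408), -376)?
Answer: 66128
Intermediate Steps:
Add(Mul(Add(-67, Mul(-1, -230)), 408), -376) = Add(Mul(Add(-67, 230), 408), -376) = Add(Mul(163, 408), -376) = Add(66504, -376) = 66128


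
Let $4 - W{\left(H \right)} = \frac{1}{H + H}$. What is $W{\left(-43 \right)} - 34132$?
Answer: $- \frac{2935007}{86} \approx -34128.0$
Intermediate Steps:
$W{\left(H \right)} = 4 - \frac{1}{2 H}$ ($W{\left(H \right)} = 4 - \frac{1}{H + H} = 4 - \frac{1}{2 H}$)
$W{\left(-43 \right)} - 34132 = \left(4 - \frac{1}{2 \left(-43\right)}\right) - 34132 = \left(4 - - \frac{1}{86}\right) - 34132 = \left(4 + \frac{1}{86}\right) - 34132 = \frac{345}{86} - 34132 = - \frac{2935007}{86}$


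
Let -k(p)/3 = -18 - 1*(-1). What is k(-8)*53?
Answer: 2703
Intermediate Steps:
k(p) = 51 (k(p) = -3*(-18 - 1*(-1)) = -3*(-18 + 1) = -3*(-17) = 51)
k(-8)*53 = 51*53 = 2703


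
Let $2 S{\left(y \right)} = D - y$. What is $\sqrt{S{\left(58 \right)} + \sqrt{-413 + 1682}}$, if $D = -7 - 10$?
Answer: $\frac{\sqrt{-150 + 12 \sqrt{141}}}{2} \approx 1.37 i$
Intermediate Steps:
$D = -17$
$S{\left(y \right)} = - \frac{17}{2} - \frac{y}{2}$ ($S{\left(y \right)} = \frac{-17 - y}{2} = - \frac{17}{2} - \frac{y}{2}$)
$\sqrt{S{\left(58 \right)} + \sqrt{-413 + 1682}} = \sqrt{\left(- \frac{17}{2} - 29\right) + \sqrt{-413 + 1682}} = \sqrt{\left(- \frac{17}{2} - 29\right) + \sqrt{1269}} = \sqrt{- \frac{75}{2} + 3 \sqrt{141}}$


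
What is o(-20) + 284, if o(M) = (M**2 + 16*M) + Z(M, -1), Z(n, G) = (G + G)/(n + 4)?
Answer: 2913/8 ≈ 364.13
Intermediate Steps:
Z(n, G) = 2*G/(4 + n) (Z(n, G) = (2*G)/(4 + n) = 2*G/(4 + n))
o(M) = M**2 - 2/(4 + M) + 16*M (o(M) = (M**2 + 16*M) + 2*(-1)/(4 + M) = (M**2 + 16*M) - 2/(4 + M) = M**2 - 2/(4 + M) + 16*M)
o(-20) + 284 = (-2 - 20*(4 - 20)*(16 - 20))/(4 - 20) + 284 = (-2 - 20*(-16)*(-4))/(-16) + 284 = -(-2 - 1280)/16 + 284 = -1/16*(-1282) + 284 = 641/8 + 284 = 2913/8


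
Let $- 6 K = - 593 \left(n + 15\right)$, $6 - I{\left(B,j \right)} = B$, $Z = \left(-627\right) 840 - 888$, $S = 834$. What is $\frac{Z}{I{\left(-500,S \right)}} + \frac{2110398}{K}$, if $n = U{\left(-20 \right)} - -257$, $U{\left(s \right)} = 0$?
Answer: $- \frac{9835929975}{10201972} \approx -964.12$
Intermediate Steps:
$Z = -527568$ ($Z = -526680 - 888 = -527568$)
$n = 257$ ($n = 0 - -257 = 0 + 257 = 257$)
$I{\left(B,j \right)} = 6 - B$
$K = \frac{80648}{3}$ ($K = - \frac{\left(-593\right) \left(257 + 15\right)}{6} = - \frac{\left(-593\right) 272}{6} = \left(- \frac{1}{6}\right) \left(-161296\right) = \frac{80648}{3} \approx 26883.0$)
$\frac{Z}{I{\left(-500,S \right)}} + \frac{2110398}{K} = - \frac{527568}{6 - -500} + \frac{2110398}{\frac{80648}{3}} = - \frac{527568}{6 + 500} + 2110398 \cdot \frac{3}{80648} = - \frac{527568}{506} + \frac{3165597}{40324} = \left(-527568\right) \frac{1}{506} + \frac{3165597}{40324} = - \frac{263784}{253} + \frac{3165597}{40324} = - \frac{9835929975}{10201972}$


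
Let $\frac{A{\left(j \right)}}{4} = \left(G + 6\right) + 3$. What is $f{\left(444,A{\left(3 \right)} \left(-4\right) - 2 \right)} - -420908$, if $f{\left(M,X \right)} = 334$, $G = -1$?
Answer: $421242$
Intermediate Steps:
$A{\left(j \right)} = 32$ ($A{\left(j \right)} = 4 \left(\left(-1 + 6\right) + 3\right) = 4 \left(5 + 3\right) = 4 \cdot 8 = 32$)
$f{\left(444,A{\left(3 \right)} \left(-4\right) - 2 \right)} - -420908 = 334 - -420908 = 334 + 420908 = 421242$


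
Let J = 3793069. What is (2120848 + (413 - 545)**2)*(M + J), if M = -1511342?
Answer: 4878952955744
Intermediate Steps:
(2120848 + (413 - 545)**2)*(M + J) = (2120848 + (413 - 545)**2)*(-1511342 + 3793069) = (2120848 + (-132)**2)*2281727 = (2120848 + 17424)*2281727 = 2138272*2281727 = 4878952955744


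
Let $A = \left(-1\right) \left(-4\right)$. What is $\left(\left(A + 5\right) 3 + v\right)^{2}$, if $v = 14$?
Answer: $1681$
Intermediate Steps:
$A = 4$
$\left(\left(A + 5\right) 3 + v\right)^{2} = \left(\left(4 + 5\right) 3 + 14\right)^{2} = \left(9 \cdot 3 + 14\right)^{2} = \left(27 + 14\right)^{2} = 41^{2} = 1681$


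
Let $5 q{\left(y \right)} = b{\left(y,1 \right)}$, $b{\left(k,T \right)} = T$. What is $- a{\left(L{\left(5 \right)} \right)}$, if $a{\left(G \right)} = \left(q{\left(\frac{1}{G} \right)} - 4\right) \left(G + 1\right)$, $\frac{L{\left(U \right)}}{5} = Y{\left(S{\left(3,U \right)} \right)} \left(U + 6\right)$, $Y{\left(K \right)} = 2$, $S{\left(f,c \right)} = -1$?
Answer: $\frac{2109}{5} \approx 421.8$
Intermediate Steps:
$q{\left(y \right)} = \frac{1}{5}$ ($q{\left(y \right)} = \frac{1}{5} \cdot 1 = \frac{1}{5}$)
$L{\left(U \right)} = 60 + 10 U$ ($L{\left(U \right)} = 5 \cdot 2 \left(U + 6\right) = 5 \cdot 2 \left(6 + U\right) = 5 \left(12 + 2 U\right) = 60 + 10 U$)
$a{\left(G \right)} = - \frac{19}{5} - \frac{19 G}{5}$ ($a{\left(G \right)} = \left(\frac{1}{5} - 4\right) \left(G + 1\right) = - \frac{19 \left(1 + G\right)}{5} = - \frac{19}{5} - \frac{19 G}{5}$)
$- a{\left(L{\left(5 \right)} \right)} = - (- \frac{19}{5} - \frac{19 \left(60 + 10 \cdot 5\right)}{5}) = - (- \frac{19}{5} - \frac{19 \left(60 + 50\right)}{5}) = - (- \frac{19}{5} - 418) = \left(-1\right) \left(- \frac{2109}{5}\right) = \frac{2109}{5}$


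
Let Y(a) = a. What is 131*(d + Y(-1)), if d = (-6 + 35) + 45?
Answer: 9563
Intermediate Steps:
d = 74 (d = 29 + 45 = 74)
131*(d + Y(-1)) = 131*(74 - 1) = 131*73 = 9563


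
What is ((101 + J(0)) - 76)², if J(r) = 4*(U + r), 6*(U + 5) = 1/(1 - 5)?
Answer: 841/36 ≈ 23.361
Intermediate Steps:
U = -121/24 (U = -5 + 1/(6*(1 - 5)) = -5 + (⅙)/(-4) = -5 + (⅙)*(-¼) = -5 - 1/24 = -121/24 ≈ -5.0417)
J(r) = -121/6 + 4*r (J(r) = 4*(-121/24 + r) = -121/6 + 4*r)
((101 + J(0)) - 76)² = ((101 + (-121/6 + 4*0)) - 76)² = ((101 + (-121/6 + 0)) - 76)² = ((101 - 121/6) - 76)² = (485/6 - 76)² = (29/6)² = 841/36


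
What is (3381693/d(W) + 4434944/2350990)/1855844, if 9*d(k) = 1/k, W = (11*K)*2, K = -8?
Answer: -1574164631807492/545383835695 ≈ -2886.3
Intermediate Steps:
W = -176 (W = (11*(-8))*2 = -88*2 = -176)
d(k) = 1/(9*k)
(3381693/d(W) + 4434944/2350990)/1855844 = (3381693/(((1/9)/(-176))) + 4434944/2350990)/1855844 = (3381693/(((1/9)*(-1/176))) + 4434944*(1/2350990))*(1/1855844) = (3381693/(-1/1584) + 2217472/1175495)*(1/1855844) = (3381693*(-1584) + 2217472/1175495)*(1/1855844) = (-5356601712 + 2217472/1175495)*(1/1855844) = -6296658527229968/1175495*1/1855844 = -1574164631807492/545383835695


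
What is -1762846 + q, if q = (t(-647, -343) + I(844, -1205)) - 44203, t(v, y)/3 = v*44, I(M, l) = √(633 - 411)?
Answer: -1892453 + √222 ≈ -1.8924e+6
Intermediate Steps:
I(M, l) = √222
t(v, y) = 132*v (t(v, y) = 3*(v*44) = 3*(44*v) = 132*v)
q = -129607 + √222 (q = (132*(-647) + √222) - 44203 = (-85404 + √222) - 44203 = -129607 + √222 ≈ -1.2959e+5)
-1762846 + q = -1762846 + (-129607 + √222) = -1892453 + √222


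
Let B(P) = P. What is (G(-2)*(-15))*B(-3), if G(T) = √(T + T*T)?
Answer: 45*√2 ≈ 63.640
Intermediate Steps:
G(T) = √(T + T²)
(G(-2)*(-15))*B(-3) = (√(-2*(1 - 2))*(-15))*(-3) = (√(-2*(-1))*(-15))*(-3) = (√2*(-15))*(-3) = -15*√2*(-3) = 45*√2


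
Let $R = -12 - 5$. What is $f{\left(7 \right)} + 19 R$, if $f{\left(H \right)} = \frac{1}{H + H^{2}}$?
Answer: $- \frac{18087}{56} \approx -322.98$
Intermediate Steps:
$R = -17$ ($R = -12 - 5 = -17$)
$f{\left(7 \right)} + 19 R = \frac{1}{7 \left(1 + 7\right)} + 19 \left(-17\right) = \frac{1}{7 \cdot 8} - 323 = \frac{1}{7} \cdot \frac{1}{8} - 323 = \frac{1}{56} - 323 = - \frac{18087}{56}$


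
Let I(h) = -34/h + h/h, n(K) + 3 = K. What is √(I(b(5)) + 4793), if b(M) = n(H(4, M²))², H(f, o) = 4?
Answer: 2*√1190 ≈ 68.993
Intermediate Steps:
n(K) = -3 + K
b(M) = 1 (b(M) = (-3 + 4)² = 1² = 1)
I(h) = 1 - 34/h (I(h) = -34/h + 1 = 1 - 34/h)
√(I(b(5)) + 4793) = √((-34 + 1)/1 + 4793) = √(1*(-33) + 4793) = √(-33 + 4793) = √4760 = 2*√1190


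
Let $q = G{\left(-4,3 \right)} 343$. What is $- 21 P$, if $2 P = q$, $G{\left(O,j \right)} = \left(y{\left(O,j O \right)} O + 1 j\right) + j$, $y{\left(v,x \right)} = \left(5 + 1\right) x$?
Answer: $-1058841$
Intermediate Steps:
$y{\left(v,x \right)} = 6 x$
$G{\left(O,j \right)} = 2 j + 6 j O^{2}$ ($G{\left(O,j \right)} = \left(6 j O O + 1 j\right) + j = \left(6 O j O + j\right) + j = \left(6 j O^{2} + j\right) + j = \left(j + 6 j O^{2}\right) + j = 2 j + 6 j O^{2}$)
$q = 100842$ ($q = 2 \cdot 3 \left(1 + 3 \left(-4\right)^{2}\right) 343 = 2 \cdot 3 \left(1 + 3 \cdot 16\right) 343 = 2 \cdot 3 \left(1 + 48\right) 343 = 2 \cdot 3 \cdot 49 \cdot 343 = 294 \cdot 343 = 100842$)
$P = 50421$ ($P = \frac{1}{2} \cdot 100842 = 50421$)
$- 21 P = \left(-21\right) 50421 = -1058841$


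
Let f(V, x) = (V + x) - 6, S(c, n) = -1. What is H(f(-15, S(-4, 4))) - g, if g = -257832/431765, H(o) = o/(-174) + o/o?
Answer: 64744354/37563555 ≈ 1.7236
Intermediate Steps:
f(V, x) = -6 + V + x
H(o) = 1 - o/174 (H(o) = o*(-1/174) + 1 = -o/174 + 1 = 1 - o/174)
g = -257832/431765 (g = -257832*1/431765 = -257832/431765 ≈ -0.59716)
H(f(-15, S(-4, 4))) - g = (1 - (-6 - 15 - 1)/174) - 1*(-257832/431765) = (1 - 1/174*(-22)) + 257832/431765 = (1 + 11/87) + 257832/431765 = 98/87 + 257832/431765 = 64744354/37563555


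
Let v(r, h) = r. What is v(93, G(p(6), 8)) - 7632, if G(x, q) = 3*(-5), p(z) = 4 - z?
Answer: -7539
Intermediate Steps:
G(x, q) = -15
v(93, G(p(6), 8)) - 7632 = 93 - 7632 = -7539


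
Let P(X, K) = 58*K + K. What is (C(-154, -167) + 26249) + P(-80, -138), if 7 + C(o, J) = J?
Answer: 17933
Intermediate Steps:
C(o, J) = -7 + J
P(X, K) = 59*K
(C(-154, -167) + 26249) + P(-80, -138) = ((-7 - 167) + 26249) + 59*(-138) = (-174 + 26249) - 8142 = 26075 - 8142 = 17933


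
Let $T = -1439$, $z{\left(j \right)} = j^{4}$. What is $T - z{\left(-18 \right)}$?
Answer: $-106415$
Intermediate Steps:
$T - z{\left(-18 \right)} = -1439 - \left(-18\right)^{4} = -1439 - 104976 = -106415$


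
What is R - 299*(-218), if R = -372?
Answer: 64810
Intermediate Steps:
R - 299*(-218) = -372 - 299*(-218) = -372 + 65182 = 64810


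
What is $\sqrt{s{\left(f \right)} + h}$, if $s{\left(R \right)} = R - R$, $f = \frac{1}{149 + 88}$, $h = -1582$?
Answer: $i \sqrt{1582} \approx 39.774 i$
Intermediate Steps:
$f = \frac{1}{237} \approx 0.0042194$
$s{\left(R \right)} = 0$
$\sqrt{s{\left(f \right)} + h} = \sqrt{0 - 1582} = \sqrt{-1582} = i \sqrt{1582}$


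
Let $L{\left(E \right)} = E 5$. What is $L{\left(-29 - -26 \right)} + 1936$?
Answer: $1921$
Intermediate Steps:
$L{\left(E \right)} = 5 E$
$L{\left(-29 - -26 \right)} + 1936 = 5 \left(-29 - -26\right) + 1936 = 5 \left(-29 + 26\right) + 1936 = 5 \left(-3\right) + 1936 = -15 + 1936 = 1921$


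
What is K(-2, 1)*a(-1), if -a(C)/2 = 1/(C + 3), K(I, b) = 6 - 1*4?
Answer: -2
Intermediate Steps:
K(I, b) = 2 (K(I, b) = 6 - 4 = 2)
a(C) = -2/(3 + C) (a(C) = -2/(C + 3) = -2/(3 + C))
K(-2, 1)*a(-1) = 2*(-2/(3 - 1)) = 2*(-2/2) = 2*(-2*1/2) = 2*(-1) = -2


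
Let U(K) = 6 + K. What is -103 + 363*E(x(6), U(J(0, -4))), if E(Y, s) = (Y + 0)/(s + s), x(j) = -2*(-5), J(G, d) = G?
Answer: 399/2 ≈ 199.50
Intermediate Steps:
x(j) = 10
E(Y, s) = Y/(2*s) (E(Y, s) = Y/((2*s)) = Y*(1/(2*s)) = Y/(2*s))
-103 + 363*E(x(6), U(J(0, -4))) = -103 + 363*((1/2)*10/(6 + 0)) = -103 + 363*((1/2)*10/6) = -103 + 363*((1/2)*10*(1/6)) = -103 + 363*(5/6) = -103 + 605/2 = 399/2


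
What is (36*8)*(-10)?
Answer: -2880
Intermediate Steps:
(36*8)*(-10) = 288*(-10) = -2880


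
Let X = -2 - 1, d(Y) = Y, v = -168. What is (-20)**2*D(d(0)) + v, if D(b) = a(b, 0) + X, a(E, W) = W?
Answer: -1368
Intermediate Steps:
X = -3
D(b) = -3 (D(b) = 0 - 3 = -3)
(-20)**2*D(d(0)) + v = (-20)**2*(-3) - 168 = 400*(-3) - 168 = -1200 - 168 = -1368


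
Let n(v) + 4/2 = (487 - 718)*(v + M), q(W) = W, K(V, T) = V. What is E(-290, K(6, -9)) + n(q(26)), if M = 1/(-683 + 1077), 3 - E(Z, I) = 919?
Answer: -2728287/394 ≈ -6924.6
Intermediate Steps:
E(Z, I) = -916 (E(Z, I) = 3 - 1*919 = 3 - 919 = -916)
M = 1/394 ≈ 0.0025381
n(v) = -1019/394 - 231*v (n(v) = -2 + (487 - 718)*(v + 1/394) = -2 - 231*(1/394 + v) = -2 + (-231/394 - 231*v) = -1019/394 - 231*v)
E(-290, K(6, -9)) + n(q(26)) = -916 + (-1019/394 - 231*26) = -916 + (-1019/394 - 6006) = -916 - 2367383/394 = -2728287/394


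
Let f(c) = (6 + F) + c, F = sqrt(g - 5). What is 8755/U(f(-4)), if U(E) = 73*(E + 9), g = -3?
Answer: 96305/9417 - 17510*I*sqrt(2)/9417 ≈ 10.227 - 2.6296*I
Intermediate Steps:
F = 2*I*sqrt(2) (F = sqrt(-3 - 5) = sqrt(-8) = 2*I*sqrt(2) ≈ 2.8284*I)
f(c) = 6 + c + 2*I*sqrt(2) (f(c) = (6 + 2*I*sqrt(2)) + c = 6 + c + 2*I*sqrt(2))
U(E) = 657 + 73*E (U(E) = 73*(9 + E) = 657 + 73*E)
8755/U(f(-4)) = 8755/(657 + 73*(6 - 4 + 2*I*sqrt(2))) = 8755/(657 + 73*(2 + 2*I*sqrt(2))) = 8755/(657 + (146 + 146*I*sqrt(2))) = 8755/(803 + 146*I*sqrt(2))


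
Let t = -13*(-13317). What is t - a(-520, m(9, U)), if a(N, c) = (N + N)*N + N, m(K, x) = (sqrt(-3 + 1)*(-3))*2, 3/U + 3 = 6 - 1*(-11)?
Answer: -367159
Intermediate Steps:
U = 3/14 (U = 3/(-3 + (6 - 1*(-11))) = 3/(-3 + (6 + 11)) = 3/(-3 + 17) = 3/14 ≈ 0.21429)
m(K, x) = -6*I*sqrt(2) (m(K, x) = (sqrt(-2)*(-3))*2 = ((I*sqrt(2))*(-3))*2 = -3*I*sqrt(2)*2 = -6*I*sqrt(2))
a(N, c) = N + 2*N**2 (a(N, c) = (2*N)*N + N = 2*N**2 + N = N + 2*N**2)
t = 173121
t - a(-520, m(9, U)) = 173121 - (-520)*(1 + 2*(-520)) = 173121 - (-520)*(1 - 1040) = 173121 - (-520)*(-1039) = 173121 - 1*540280 = 173121 - 540280 = -367159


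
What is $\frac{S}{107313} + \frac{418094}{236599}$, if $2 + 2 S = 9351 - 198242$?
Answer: $\frac{45041947937}{50780296974} \approx 0.887$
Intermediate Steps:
$S = - \frac{188893}{2}$ ($S = -1 + \frac{9351 - 198242}{2} = -1 + \frac{1}{2} \left(-188891\right) = -1 - \frac{188891}{2} = - \frac{188893}{2} \approx -94447.0$)
$\frac{S}{107313} + \frac{418094}{236599} = - \frac{188893}{2 \cdot 107313} + \frac{418094}{236599} = \left(- \frac{188893}{2}\right) \frac{1}{107313} + 418094 \cdot \frac{1}{236599} = - \frac{188893}{214626} + \frac{418094}{236599} = \frac{45041947937}{50780296974}$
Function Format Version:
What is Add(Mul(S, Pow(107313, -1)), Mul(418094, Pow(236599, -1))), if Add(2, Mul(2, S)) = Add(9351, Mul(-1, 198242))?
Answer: Rational(45041947937, 50780296974) ≈ 0.88700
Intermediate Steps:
S = Rational(-188893, 2) (S = Add(-1, Mul(Rational(1, 2), Add(9351, Mul(-1, 198242)))) = Add(-1, Mul(Rational(1, 2), Add(9351, -198242))) = Add(-1, Mul(Rational(1, 2), -188891)) = Add(-1, Rational(-188891, 2)) = Rational(-188893, 2) ≈ -94447.)
Add(Mul(S, Pow(107313, -1)), Mul(418094, Pow(236599, -1))) = Add(Mul(Rational(-188893, 2), Pow(107313, -1)), Mul(418094, Pow(236599, -1))) = Add(Mul(Rational(-188893, 2), Rational(1, 107313)), Mul(418094, Rational(1, 236599))) = Add(Rational(-188893, 214626), Rational(418094, 236599)) = Rational(45041947937, 50780296974)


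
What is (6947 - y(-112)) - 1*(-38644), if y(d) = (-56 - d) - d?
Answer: 45423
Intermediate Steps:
y(d) = -56 - 2*d
(6947 - y(-112)) - 1*(-38644) = (6947 - (-56 - 2*(-112))) - 1*(-38644) = (6947 - (-56 + 224)) + 38644 = (6947 - 1*168) + 38644 = (6947 - 168) + 38644 = 6779 + 38644 = 45423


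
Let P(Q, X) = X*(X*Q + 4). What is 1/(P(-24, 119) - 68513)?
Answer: -1/407901 ≈ -2.4516e-6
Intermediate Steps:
P(Q, X) = X*(4 + Q*X) (P(Q, X) = X*(Q*X + 4) = X*(4 + Q*X))
1/(P(-24, 119) - 68513) = 1/(119*(4 - 24*119) - 68513) = 1/(119*(4 - 2856) - 68513) = 1/(119*(-2852) - 68513) = 1/(-339388 - 68513) = 1/(-407901) = -1/407901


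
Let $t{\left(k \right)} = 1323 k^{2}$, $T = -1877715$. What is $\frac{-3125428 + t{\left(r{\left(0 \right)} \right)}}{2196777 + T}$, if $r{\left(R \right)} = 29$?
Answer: $- \frac{2012785}{319062} \approx -6.3084$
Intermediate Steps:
$\frac{-3125428 + t{\left(r{\left(0 \right)} \right)}}{2196777 + T} = \frac{-3125428 + 1323 \cdot 29^{2}}{2196777 - 1877715} = \frac{-3125428 + 1323 \cdot 841}{319062} = \left(-3125428 + 1112643\right) \frac{1}{319062} = \left(-2012785\right) \frac{1}{319062} = - \frac{2012785}{319062}$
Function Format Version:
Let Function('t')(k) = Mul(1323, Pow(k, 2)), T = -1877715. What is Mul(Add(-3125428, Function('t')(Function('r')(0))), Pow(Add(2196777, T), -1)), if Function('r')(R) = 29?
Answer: Rational(-2012785, 319062) ≈ -6.3084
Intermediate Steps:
Mul(Add(-3125428, Function('t')(Function('r')(0))), Pow(Add(2196777, T), -1)) = Mul(Add(-3125428, Mul(1323, Pow(29, 2))), Pow(Add(2196777, -1877715), -1)) = Mul(Add(-3125428, Mul(1323, 841)), Pow(319062, -1)) = Mul(Add(-3125428, 1112643), Rational(1, 319062)) = Mul(-2012785, Rational(1, 319062)) = Rational(-2012785, 319062)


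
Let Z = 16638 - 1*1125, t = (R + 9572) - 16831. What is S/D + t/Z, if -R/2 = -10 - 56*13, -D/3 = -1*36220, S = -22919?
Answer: -109324803/187293620 ≈ -0.58371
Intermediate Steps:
D = 108660 (D = -(-3)*36220 = -3*(-36220) = 108660)
R = 1476 (R = -2*(-10 - 56*13) = -2*(-10 - 728) = -2*(-738) = 1476)
t = -5783 (t = (1476 + 9572) - 16831 = 11048 - 16831 = -5783)
Z = 15513 (Z = 16638 - 1125 = 15513)
S/D + t/Z = -22919/108660 - 5783/15513 = -109324803/187293620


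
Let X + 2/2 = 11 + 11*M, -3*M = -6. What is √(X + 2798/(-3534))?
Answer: √97441215/1767 ≈ 5.5864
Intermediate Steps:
M = 2 (M = -⅓*(-6) = 2)
X = 32 (X = -1 + (11 + 11*2) = -1 + (11 + 22) = -1 + 33 = 32)
√(X + 2798/(-3534)) = √(32 + 2798/(-3534)) = √(32 + 2798*(-1/3534)) = √(32 - 1399/1767) = √(55145/1767) = √97441215/1767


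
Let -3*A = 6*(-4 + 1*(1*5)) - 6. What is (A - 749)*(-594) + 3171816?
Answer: 3616722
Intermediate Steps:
A = 0 (A = -(6*(-4 + 1*(1*5)) - 6)/3 = -(6*(-4 + 1*5) - 6)/3 = -(6*(-4 + 5) - 6)/3 = -(6*1 - 6)/3 = -(6 - 6)/3 = -⅓*0 = 0)
(A - 749)*(-594) + 3171816 = (0 - 749)*(-594) + 3171816 = -749*(-594) + 3171816 = 444906 + 3171816 = 3616722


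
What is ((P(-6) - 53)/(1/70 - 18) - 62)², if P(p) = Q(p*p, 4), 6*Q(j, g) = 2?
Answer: 49779856996/14265729 ≈ 3489.5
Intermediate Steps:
Q(j, g) = ⅓ (Q(j, g) = (⅙)*2 = ⅓)
P(p) = ⅓
((P(-6) - 53)/(1/70 - 18) - 62)² = ((⅓ - 53)/(1/70 - 18) - 62)² = (-158/(3*(1/70 - 18)) - 62)² = (-158/(3*(-1259/70)) - 62)² = (-158/3*(-70/1259) - 62)² = (11060/3777 - 62)² = (-223114/3777)² = 49779856996/14265729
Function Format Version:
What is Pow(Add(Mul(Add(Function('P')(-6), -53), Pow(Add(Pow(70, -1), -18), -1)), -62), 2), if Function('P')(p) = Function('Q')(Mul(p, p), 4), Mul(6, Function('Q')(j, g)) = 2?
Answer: Rational(49779856996, 14265729) ≈ 3489.5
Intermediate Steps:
Function('Q')(j, g) = Rational(1, 3) (Function('Q')(j, g) = Mul(Rational(1, 6), 2) = Rational(1, 3))
Function('P')(p) = Rational(1, 3)
Pow(Add(Mul(Add(Function('P')(-6), -53), Pow(Add(Pow(70, -1), -18), -1)), -62), 2) = Pow(Add(Mul(Add(Rational(1, 3), -53), Pow(Add(Pow(70, -1), -18), -1)), -62), 2) = Pow(Add(Mul(Rational(-158, 3), Pow(Add(Rational(1, 70), -18), -1)), -62), 2) = Pow(Add(Mul(Rational(-158, 3), Pow(Rational(-1259, 70), -1)), -62), 2) = Pow(Add(Mul(Rational(-158, 3), Rational(-70, 1259)), -62), 2) = Pow(Add(Rational(11060, 3777), -62), 2) = Pow(Rational(-223114, 3777), 2) = Rational(49779856996, 14265729)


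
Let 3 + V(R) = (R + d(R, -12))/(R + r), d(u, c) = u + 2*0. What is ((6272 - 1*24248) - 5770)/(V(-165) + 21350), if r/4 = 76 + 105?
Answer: -13274014/11932643 ≈ -1.1124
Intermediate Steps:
d(u, c) = u (d(u, c) = u + 0 = u)
r = 724 (r = 4*(76 + 105) = 4*181 = 724)
V(R) = -3 + 2*R/(724 + R) (V(R) = -3 + (R + R)/(R + 724) = -3 + (2*R)/(724 + R) = -3 + 2*R/(724 + R))
((6272 - 1*24248) - 5770)/(V(-165) + 21350) = ((6272 - 1*24248) - 5770)/((-2172 - 1*(-165))/(724 - 165) + 21350) = ((6272 - 24248) - 5770)/((-2172 + 165)/559 + 21350) = (-17976 - 5770)/((1/559)*(-2007) + 21350) = -23746/(-2007/559 + 21350) = -23746/11932643/559 = -23746*559/11932643 = -13274014/11932643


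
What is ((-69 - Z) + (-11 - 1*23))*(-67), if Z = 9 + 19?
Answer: 8777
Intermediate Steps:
Z = 28
((-69 - Z) + (-11 - 1*23))*(-67) = ((-69 - 1*28) + (-11 - 1*23))*(-67) = ((-69 - 28) + (-11 - 23))*(-67) = (-97 - 34)*(-67) = -131*(-67) = 8777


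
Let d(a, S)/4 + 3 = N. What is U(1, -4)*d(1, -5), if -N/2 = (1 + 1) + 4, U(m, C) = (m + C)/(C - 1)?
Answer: -36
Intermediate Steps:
U(m, C) = (C + m)/(-1 + C)
N = -12 (N = -2*((1 + 1) + 4) = -2*(2 + 4) = -2*6 = -12)
d(a, S) = -60 (d(a, S) = -12 + 4*(-12) = -12 - 48 = -60)
U(1, -4)*d(1, -5) = ((-4 + 1)/(-1 - 4))*(-60) = (-3/(-5))*(-60) = -⅕*(-3)*(-60) = (⅗)*(-60) = -36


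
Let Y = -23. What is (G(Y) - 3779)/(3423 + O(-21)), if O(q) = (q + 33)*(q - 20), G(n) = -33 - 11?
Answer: -3823/2931 ≈ -1.3043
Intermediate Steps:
G(n) = -44
O(q) = (-20 + q)*(33 + q) (O(q) = (33 + q)*(-20 + q) = (-20 + q)*(33 + q))
(G(Y) - 3779)/(3423 + O(-21)) = (-44 - 3779)/(3423 + (-660 + (-21)² + 13*(-21))) = -3823/(3423 + (-660 + 441 - 273)) = -3823/(3423 - 492) = -3823/2931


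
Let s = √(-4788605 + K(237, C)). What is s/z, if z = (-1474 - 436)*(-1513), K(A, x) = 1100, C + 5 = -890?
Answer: 9*I*√59105/2889830 ≈ 0.00075715*I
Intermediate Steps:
C = -895 (C = -5 - 890 = -895)
z = 2889830 (z = -1910*(-1513) = 2889830)
s = 9*I*√59105 (s = √(-4788605 + 1100) = √(-4787505) = 9*I*√59105 ≈ 2188.0*I)
s/z = (9*I*√59105)/2889830 = (9*I*√59105)*(1/2889830) = 9*I*√59105/2889830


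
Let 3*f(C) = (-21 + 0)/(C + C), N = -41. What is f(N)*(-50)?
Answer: -175/41 ≈ -4.2683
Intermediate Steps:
f(C) = -7/(2*C) (f(C) = ((-21 + 0)/(C + C))/3 = (-21*1/(2*C))/3 = (-21/(2*C))/3 = -7/(2*C))
f(N)*(-50) = -7/2/(-41)*(-50) = -7/2*(-1/41)*(-50) = (7/82)*(-50) = -175/41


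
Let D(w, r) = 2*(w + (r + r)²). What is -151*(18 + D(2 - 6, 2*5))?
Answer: -122310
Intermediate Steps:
D(w, r) = 2*w + 8*r² (D(w, r) = 2*(w + (2*r)²) = 2*(w + 4*r²) = 2*w + 8*r²)
-151*(18 + D(2 - 6, 2*5)) = -151*(18 + (2*(2 - 6) + 8*(2*5)²)) = -151*(18 + (2*(-4) + 8*10²)) = -151*(18 + (-8 + 8*100)) = -151*(18 + (-8 + 800)) = -151*(18 + 792) = -151*810 = -122310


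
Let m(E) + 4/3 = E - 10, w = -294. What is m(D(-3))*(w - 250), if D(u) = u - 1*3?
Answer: 28288/3 ≈ 9429.3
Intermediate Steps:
D(u) = -3 + u (D(u) = u - 3 = -3 + u)
m(E) = -34/3 + E (m(E) = -4/3 + (E - 10) = -4/3 + (-10 + E) = -34/3 + E)
m(D(-3))*(w - 250) = (-34/3 + (-3 - 3))*(-294 - 250) = (-34/3 - 6)*(-544) = -52/3*(-544) = 28288/3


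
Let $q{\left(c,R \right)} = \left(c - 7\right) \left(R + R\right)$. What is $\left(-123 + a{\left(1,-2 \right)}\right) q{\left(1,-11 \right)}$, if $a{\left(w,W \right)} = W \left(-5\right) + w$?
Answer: $-14784$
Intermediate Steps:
$q{\left(c,R \right)} = 2 R \left(-7 + c\right)$ ($q{\left(c,R \right)} = \left(-7 + c\right) 2 R = 2 R \left(-7 + c\right)$)
$a{\left(w,W \right)} = w - 5 W$ ($a{\left(w,W \right)} = - 5 W + w = w - 5 W$)
$\left(-123 + a{\left(1,-2 \right)}\right) q{\left(1,-11 \right)} = \left(-123 + \left(1 - -10\right)\right) 2 \left(-11\right) \left(-7 + 1\right) = \left(-123 + \left(1 + 10\right)\right) 2 \left(-11\right) \left(-6\right) = \left(-123 + 11\right) 132 = \left(-112\right) 132 = -14784$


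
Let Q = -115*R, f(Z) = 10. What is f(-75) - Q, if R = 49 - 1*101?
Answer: -5970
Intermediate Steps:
R = -52 (R = 49 - 101 = -52)
Q = 5980 (Q = -115*(-52) = 5980)
f(-75) - Q = 10 - 1*5980 = 10 - 5980 = -5970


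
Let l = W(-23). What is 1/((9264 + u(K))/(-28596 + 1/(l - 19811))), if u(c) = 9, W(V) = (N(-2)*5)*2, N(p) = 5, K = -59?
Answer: -565085557/183243753 ≈ -3.0838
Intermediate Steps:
W(V) = 50 (W(V) = (5*5)*2 = 25*2 = 50)
l = 50
1/((9264 + u(K))/(-28596 + 1/(l - 19811))) = 1/((9264 + 9)/(-28596 + 1/(50 - 19811))) = 1/(9273/(-28596 + 1/(-19761))) = 1/(9273/(-28596 - 1/19761)) = 1/(9273/(-565085557/19761)) = 1/(9273*(-19761/565085557)) = 1/(-183243753/565085557) = -565085557/183243753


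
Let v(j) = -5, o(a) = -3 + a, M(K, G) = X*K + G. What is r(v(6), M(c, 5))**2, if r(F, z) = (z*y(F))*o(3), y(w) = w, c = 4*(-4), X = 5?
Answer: 0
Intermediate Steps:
c = -16
M(K, G) = G + 5*K (M(K, G) = 5*K + G = G + 5*K)
r(F, z) = 0 (r(F, z) = (z*F)*(-3 + 3) = (F*z)*0 = 0)
r(v(6), M(c, 5))**2 = 0**2 = 0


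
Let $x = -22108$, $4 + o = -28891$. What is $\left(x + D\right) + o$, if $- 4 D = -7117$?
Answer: $- \frac{196895}{4} \approx -49224.0$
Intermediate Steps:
$o = -28895$ ($o = -4 - 28891 = -28895$)
$D = \frac{7117}{4}$ ($D = \left(- \frac{1}{4}\right) \left(-7117\right) = \frac{7117}{4} \approx 1779.3$)
$\left(x + D\right) + o = \left(-22108 + \frac{7117}{4}\right) - 28895 = - \frac{81315}{4} - 28895 = - \frac{196895}{4}$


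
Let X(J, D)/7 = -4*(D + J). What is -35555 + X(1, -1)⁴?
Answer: -35555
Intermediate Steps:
X(J, D) = -28*D - 28*J (X(J, D) = 7*(-4*(D + J)) = 7*(-4*D - 4*J) = -28*D - 28*J)
-35555 + X(1, -1)⁴ = -35555 + (-28*(-1) - 28*1)⁴ = -35555 + (28 - 28)⁴ = -35555 + 0⁴ = -35555 + 0 = -35555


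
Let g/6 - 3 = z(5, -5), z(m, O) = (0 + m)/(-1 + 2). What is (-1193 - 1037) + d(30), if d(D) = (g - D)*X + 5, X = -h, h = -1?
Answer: -2207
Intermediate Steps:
z(m, O) = m (z(m, O) = m/1 = m*1 = m)
g = 48 (g = 18 + 6*5 = 18 + 30 = 48)
X = 1 (X = -1*(-1) = 1)
d(D) = 53 - D (d(D) = (48 - D)*1 + 5 = (48 - D) + 5 = 53 - D)
(-1193 - 1037) + d(30) = (-1193 - 1037) + (53 - 1*30) = -2230 + (53 - 30) = -2230 + 23 = -2207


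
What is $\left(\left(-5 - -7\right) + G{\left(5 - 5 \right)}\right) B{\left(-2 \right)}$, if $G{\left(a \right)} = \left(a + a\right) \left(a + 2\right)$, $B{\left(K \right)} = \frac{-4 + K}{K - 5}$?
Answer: $\frac{12}{7} \approx 1.7143$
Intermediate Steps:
$B{\left(K \right)} = \frac{-4 + K}{-5 + K}$
$G{\left(a \right)} = 2 a \left(2 + a\right)$
$\left(\left(-5 - -7\right) + G{\left(5 - 5 \right)}\right) B{\left(-2 \right)} = \left(\left(-5 - -7\right) + 2 \left(5 - 5\right) \left(2 + \left(5 - 5\right)\right)\right) \frac{-4 - 2}{-5 - 2} = \left(\left(-5 + 7\right) + 2 \left(5 - 5\right) \left(2 + \left(5 - 5\right)\right)\right) \frac{1}{-7} \left(-6\right) = \left(2 + 2 \cdot 0 \left(2 + 0\right)\right) \left(\left(- \frac{1}{7}\right) \left(-6\right)\right) = \left(2 + 2 \cdot 0 \cdot 2\right) \frac{6}{7} = \left(2 + 0\right) \frac{6}{7} = 2 \cdot \frac{6}{7} = \frac{12}{7}$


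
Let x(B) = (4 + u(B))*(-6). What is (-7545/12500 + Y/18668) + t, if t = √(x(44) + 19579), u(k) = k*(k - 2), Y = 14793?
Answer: 1101561/5833750 + √8467 ≈ 92.205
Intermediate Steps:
u(k) = k*(-2 + k)
x(B) = -24 - 6*B*(-2 + B) (x(B) = (4 + B*(-2 + B))*(-6) = -24 - 6*B*(-2 + B))
t = √8467 (t = √((-24 - 6*44*(-2 + 44)) + 19579) = √((-24 - 6*44*42) + 19579) = √((-24 - 11088) + 19579) = √(-11112 + 19579) = √8467 ≈ 92.016)
(-7545/12500 + Y/18668) + t = (-7545/12500 + 14793/18668) + √8467 = (-7545*1/12500 + 14793*(1/18668)) + √8467 = (-1509/2500 + 14793/18668) + √8467 = 1101561/5833750 + √8467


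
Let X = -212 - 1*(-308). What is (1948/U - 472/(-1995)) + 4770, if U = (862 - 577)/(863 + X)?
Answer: 396378/35 ≈ 11325.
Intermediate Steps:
X = 96 (X = -212 + 308 = 96)
U = 285/959 (U = (862 - 577)/(863 + 96) = 285/959 ≈ 0.29718)
(1948/U - 472/(-1995)) + 4770 = (1948/(285/959) - 472/(-1995)) + 4770 = (1948*(959/285) - 472*(-1/1995)) + 4770 = (1868132/285 + 472/1995) + 4770 = 229428/35 + 4770 = 396378/35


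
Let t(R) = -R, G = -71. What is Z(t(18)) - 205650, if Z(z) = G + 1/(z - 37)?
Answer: -11314656/55 ≈ -2.0572e+5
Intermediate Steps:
Z(z) = -71 + 1/(-37 + z) (Z(z) = -71 + 1/(z - 37) = -71 + 1/(-37 + z))
Z(t(18)) - 205650 = (2628 - (-71)*18)/(-37 - 1*18) - 205650 = (2628 - 71*(-18))/(-37 - 18) - 205650 = (2628 + 1278)/(-55) - 205650 = -1/55*3906 - 205650 = -3906/55 - 205650 = -11314656/55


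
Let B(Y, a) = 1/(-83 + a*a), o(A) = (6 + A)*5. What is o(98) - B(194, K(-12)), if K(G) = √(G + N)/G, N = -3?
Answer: 2074328/3989 ≈ 520.01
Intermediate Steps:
o(A) = 30 + 5*A
K(G) = √(-3 + G)/G (K(G) = √(G - 3)/G = √(-3 + G)/G)
B(Y, a) = 1/(-83 + a²)
o(98) - B(194, K(-12)) = (30 + 5*98) - 1/(-83 + (√(-3 - 12)/(-12))²) = (30 + 490) - 1/(-83 + (-I*√15/12)²) = 520 - 1/(-83 + (-I*√15/12)²) = 520 - 1/(-83 - 5/48) = 520 - 1/(-3989/48) = 520 - 1*(-48/3989) = 520 + 48/3989 = 2074328/3989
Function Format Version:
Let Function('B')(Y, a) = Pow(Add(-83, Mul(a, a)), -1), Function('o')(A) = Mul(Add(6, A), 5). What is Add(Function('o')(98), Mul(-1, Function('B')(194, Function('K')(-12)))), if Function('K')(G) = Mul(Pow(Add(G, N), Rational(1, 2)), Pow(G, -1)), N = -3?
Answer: Rational(2074328, 3989) ≈ 520.01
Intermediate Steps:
Function('o')(A) = Add(30, Mul(5, A))
Function('K')(G) = Mul(Pow(G, -1), Pow(Add(-3, G), Rational(1, 2))) (Function('K')(G) = Mul(Pow(Add(G, -3), Rational(1, 2)), Pow(G, -1)) = Mul(Pow(Add(-3, G), Rational(1, 2)), Pow(G, -1)) = Mul(Pow(G, -1), Pow(Add(-3, G), Rational(1, 2))))
Function('B')(Y, a) = Pow(Add(-83, Pow(a, 2)), -1)
Add(Function('o')(98), Mul(-1, Function('B')(194, Function('K')(-12)))) = Add(Add(30, Mul(5, 98)), Mul(-1, Pow(Add(-83, Pow(Mul(Pow(-12, -1), Pow(Add(-3, -12), Rational(1, 2))), 2)), -1))) = Add(Add(30, 490), Mul(-1, Pow(Add(-83, Pow(Mul(Rational(-1, 12), Pow(-15, Rational(1, 2))), 2)), -1))) = Add(520, Mul(-1, Pow(Add(-83, Pow(Mul(Rational(-1, 12), Mul(I, Pow(15, Rational(1, 2)))), 2)), -1))) = Add(520, Mul(-1, Pow(Add(-83, Pow(Mul(Rational(-1, 12), I, Pow(15, Rational(1, 2))), 2)), -1))) = Add(520, Mul(-1, Pow(Add(-83, Rational(-5, 48)), -1))) = Add(520, Mul(-1, Pow(Rational(-3989, 48), -1))) = Add(520, Mul(-1, Rational(-48, 3989))) = Add(520, Rational(48, 3989)) = Rational(2074328, 3989)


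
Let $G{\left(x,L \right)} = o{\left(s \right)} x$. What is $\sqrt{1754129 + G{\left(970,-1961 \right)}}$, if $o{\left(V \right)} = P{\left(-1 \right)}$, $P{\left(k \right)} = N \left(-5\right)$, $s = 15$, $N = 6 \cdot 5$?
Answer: $\sqrt{1608629} \approx 1268.3$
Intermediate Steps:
$N = 30$
$P{\left(k \right)} = -150$ ($P{\left(k \right)} = 30 \left(-5\right) = -150$)
$o{\left(V \right)} = -150$
$G{\left(x,L \right)} = - 150 x$
$\sqrt{1754129 + G{\left(970,-1961 \right)}} = \sqrt{1754129 - 145500} = \sqrt{1608629}$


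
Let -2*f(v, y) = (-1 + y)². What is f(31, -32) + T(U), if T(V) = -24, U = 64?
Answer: -1137/2 ≈ -568.50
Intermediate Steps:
f(v, y) = -(-1 + y)²/2
f(31, -32) + T(U) = -(-1 - 32)²/2 - 24 = -½*(-33)² - 24 = -½*1089 - 24 = -1089/2 - 24 = -1137/2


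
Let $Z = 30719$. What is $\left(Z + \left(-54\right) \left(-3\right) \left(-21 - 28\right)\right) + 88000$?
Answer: $110781$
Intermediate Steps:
$\left(Z + \left(-54\right) \left(-3\right) \left(-21 - 28\right)\right) + 88000 = \left(30719 + \left(-54\right) \left(-3\right) \left(-21 - 28\right)\right) + 88000 = \left(30719 + 162 \left(-21 - 28\right)\right) + 88000 = \left(30719 + 162 \left(-49\right)\right) + 88000 = \left(30719 - 7938\right) + 88000 = 22781 + 88000 = 110781$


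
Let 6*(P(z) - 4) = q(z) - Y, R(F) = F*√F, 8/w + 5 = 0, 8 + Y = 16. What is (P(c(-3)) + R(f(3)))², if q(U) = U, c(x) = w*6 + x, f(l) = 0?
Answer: 289/900 ≈ 0.32111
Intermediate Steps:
Y = 8 (Y = -8 + 16 = 8)
w = -8/5 (w = 8/(-5 + 0) = 8/(-5) = 8*(-⅕) = -8/5 ≈ -1.6000)
c(x) = -48/5 + x (c(x) = -8/5*6 + x = -48/5 + x)
R(F) = F^(3/2)
P(z) = 8/3 + z/6 (P(z) = 4 + (z - 1*8)/6 = 4 + (z - 8)/6 = 4 + (-8 + z)/6 = 4 + (-4/3 + z/6) = 8/3 + z/6)
(P(c(-3)) + R(f(3)))² = ((8/3 + (-48/5 - 3)/6) + 0^(3/2))² = ((8/3 + (⅙)*(-63/5)) + 0)² = ((8/3 - 21/10) + 0)² = (17/30 + 0)² = (17/30)² = 289/900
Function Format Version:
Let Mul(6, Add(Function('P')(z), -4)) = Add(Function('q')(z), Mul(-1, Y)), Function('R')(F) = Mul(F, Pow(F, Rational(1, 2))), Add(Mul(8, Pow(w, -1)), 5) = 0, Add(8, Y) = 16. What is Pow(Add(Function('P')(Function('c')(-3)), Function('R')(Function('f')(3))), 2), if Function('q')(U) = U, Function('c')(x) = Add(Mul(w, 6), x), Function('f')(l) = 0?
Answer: Rational(289, 900) ≈ 0.32111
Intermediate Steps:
Y = 8 (Y = Add(-8, 16) = 8)
w = Rational(-8, 5) (w = Mul(8, Pow(Add(-5, 0), -1)) = Mul(8, Pow(-5, -1)) = Mul(8, Rational(-1, 5)) = Rational(-8, 5) ≈ -1.6000)
Function('c')(x) = Add(Rational(-48, 5), x) (Function('c')(x) = Add(Mul(Rational(-8, 5), 6), x) = Add(Rational(-48, 5), x))
Function('R')(F) = Pow(F, Rational(3, 2))
Function('P')(z) = Add(Rational(8, 3), Mul(Rational(1, 6), z)) (Function('P')(z) = Add(4, Mul(Rational(1, 6), Add(z, Mul(-1, 8)))) = Add(4, Mul(Rational(1, 6), Add(z, -8))) = Add(4, Mul(Rational(1, 6), Add(-8, z))) = Add(4, Add(Rational(-4, 3), Mul(Rational(1, 6), z))) = Add(Rational(8, 3), Mul(Rational(1, 6), z)))
Pow(Add(Function('P')(Function('c')(-3)), Function('R')(Function('f')(3))), 2) = Pow(Add(Add(Rational(8, 3), Mul(Rational(1, 6), Add(Rational(-48, 5), -3))), Pow(0, Rational(3, 2))), 2) = Pow(Add(Add(Rational(8, 3), Mul(Rational(1, 6), Rational(-63, 5))), 0), 2) = Pow(Add(Add(Rational(8, 3), Rational(-21, 10)), 0), 2) = Pow(Add(Rational(17, 30), 0), 2) = Pow(Rational(17, 30), 2) = Rational(289, 900)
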